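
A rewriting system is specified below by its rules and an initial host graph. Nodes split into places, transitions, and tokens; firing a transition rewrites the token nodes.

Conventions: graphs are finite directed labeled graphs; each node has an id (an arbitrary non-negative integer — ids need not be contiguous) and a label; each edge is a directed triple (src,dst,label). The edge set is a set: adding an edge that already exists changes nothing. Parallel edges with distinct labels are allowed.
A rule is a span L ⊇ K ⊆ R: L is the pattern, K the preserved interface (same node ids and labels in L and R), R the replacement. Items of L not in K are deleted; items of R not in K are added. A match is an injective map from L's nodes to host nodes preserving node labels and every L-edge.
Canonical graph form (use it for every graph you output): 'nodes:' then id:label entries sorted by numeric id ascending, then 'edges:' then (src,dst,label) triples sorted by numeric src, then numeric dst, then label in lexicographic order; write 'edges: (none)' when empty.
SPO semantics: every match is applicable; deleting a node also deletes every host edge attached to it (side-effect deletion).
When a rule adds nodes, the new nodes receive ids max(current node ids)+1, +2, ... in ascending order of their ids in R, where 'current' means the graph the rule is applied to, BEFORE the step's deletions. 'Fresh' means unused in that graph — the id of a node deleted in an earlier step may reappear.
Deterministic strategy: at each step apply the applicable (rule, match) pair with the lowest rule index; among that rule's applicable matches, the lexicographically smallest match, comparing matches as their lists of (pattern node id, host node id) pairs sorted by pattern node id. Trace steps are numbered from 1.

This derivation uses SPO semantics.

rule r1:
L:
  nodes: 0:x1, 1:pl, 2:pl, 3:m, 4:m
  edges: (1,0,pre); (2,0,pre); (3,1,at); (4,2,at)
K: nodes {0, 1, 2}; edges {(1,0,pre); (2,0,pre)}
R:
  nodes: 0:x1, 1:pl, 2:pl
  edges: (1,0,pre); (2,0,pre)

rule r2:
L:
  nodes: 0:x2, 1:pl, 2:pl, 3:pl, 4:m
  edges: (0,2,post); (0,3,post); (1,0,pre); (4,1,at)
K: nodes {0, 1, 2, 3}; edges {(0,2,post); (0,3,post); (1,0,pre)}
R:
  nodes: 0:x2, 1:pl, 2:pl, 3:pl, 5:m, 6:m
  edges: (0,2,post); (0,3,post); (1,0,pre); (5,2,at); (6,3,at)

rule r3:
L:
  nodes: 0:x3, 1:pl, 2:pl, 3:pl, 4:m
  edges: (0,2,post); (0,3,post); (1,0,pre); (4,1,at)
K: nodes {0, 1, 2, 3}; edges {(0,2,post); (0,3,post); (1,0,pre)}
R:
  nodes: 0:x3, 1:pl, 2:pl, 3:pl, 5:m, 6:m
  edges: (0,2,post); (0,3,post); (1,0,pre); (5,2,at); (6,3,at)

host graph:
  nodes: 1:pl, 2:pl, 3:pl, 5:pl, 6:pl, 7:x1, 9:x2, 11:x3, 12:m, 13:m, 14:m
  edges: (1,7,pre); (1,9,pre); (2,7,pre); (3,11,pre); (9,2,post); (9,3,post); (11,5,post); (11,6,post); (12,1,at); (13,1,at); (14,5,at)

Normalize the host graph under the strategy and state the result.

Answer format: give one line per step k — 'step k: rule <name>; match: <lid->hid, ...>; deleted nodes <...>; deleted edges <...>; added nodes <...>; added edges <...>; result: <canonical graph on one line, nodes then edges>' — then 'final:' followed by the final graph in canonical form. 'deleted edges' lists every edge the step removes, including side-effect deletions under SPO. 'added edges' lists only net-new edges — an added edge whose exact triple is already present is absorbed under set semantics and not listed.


step 1: rule r2; match: 0->9, 1->1, 2->2, 3->3, 4->12; deleted nodes 12; deleted edges (12,1,at); added nodes 15, 16; added edges (15,2,at); (16,3,at); result: nodes: 1:pl, 2:pl, 3:pl, 5:pl, 6:pl, 7:x1, 9:x2, 11:x3, 13:m, 14:m, 15:m, 16:m edges: (1,7,pre); (1,9,pre); (2,7,pre); (3,11,pre); (9,2,post); (9,3,post); (11,5,post); (11,6,post); (13,1,at); (14,5,at); (15,2,at); (16,3,at)
step 2: rule r1; match: 0->7, 1->1, 2->2, 3->13, 4->15; deleted nodes 13, 15; deleted edges (13,1,at); (15,2,at); added nodes (none); added edges (none); result: nodes: 1:pl, 2:pl, 3:pl, 5:pl, 6:pl, 7:x1, 9:x2, 11:x3, 14:m, 16:m edges: (1,7,pre); (1,9,pre); (2,7,pre); (3,11,pre); (9,2,post); (9,3,post); (11,5,post); (11,6,post); (14,5,at); (16,3,at)
step 3: rule r3; match: 0->11, 1->3, 2->5, 3->6, 4->16; deleted nodes 16; deleted edges (16,3,at); added nodes 17, 18; added edges (17,5,at); (18,6,at); result: nodes: 1:pl, 2:pl, 3:pl, 5:pl, 6:pl, 7:x1, 9:x2, 11:x3, 14:m, 17:m, 18:m edges: (1,7,pre); (1,9,pre); (2,7,pre); (3,11,pre); (9,2,post); (9,3,post); (11,5,post); (11,6,post); (14,5,at); (17,5,at); (18,6,at)
final:
nodes: 1:pl, 2:pl, 3:pl, 5:pl, 6:pl, 7:x1, 9:x2, 11:x3, 14:m, 17:m, 18:m
edges: (1,7,pre); (1,9,pre); (2,7,pre); (3,11,pre); (9,2,post); (9,3,post); (11,5,post); (11,6,post); (14,5,at); (17,5,at); (18,6,at)


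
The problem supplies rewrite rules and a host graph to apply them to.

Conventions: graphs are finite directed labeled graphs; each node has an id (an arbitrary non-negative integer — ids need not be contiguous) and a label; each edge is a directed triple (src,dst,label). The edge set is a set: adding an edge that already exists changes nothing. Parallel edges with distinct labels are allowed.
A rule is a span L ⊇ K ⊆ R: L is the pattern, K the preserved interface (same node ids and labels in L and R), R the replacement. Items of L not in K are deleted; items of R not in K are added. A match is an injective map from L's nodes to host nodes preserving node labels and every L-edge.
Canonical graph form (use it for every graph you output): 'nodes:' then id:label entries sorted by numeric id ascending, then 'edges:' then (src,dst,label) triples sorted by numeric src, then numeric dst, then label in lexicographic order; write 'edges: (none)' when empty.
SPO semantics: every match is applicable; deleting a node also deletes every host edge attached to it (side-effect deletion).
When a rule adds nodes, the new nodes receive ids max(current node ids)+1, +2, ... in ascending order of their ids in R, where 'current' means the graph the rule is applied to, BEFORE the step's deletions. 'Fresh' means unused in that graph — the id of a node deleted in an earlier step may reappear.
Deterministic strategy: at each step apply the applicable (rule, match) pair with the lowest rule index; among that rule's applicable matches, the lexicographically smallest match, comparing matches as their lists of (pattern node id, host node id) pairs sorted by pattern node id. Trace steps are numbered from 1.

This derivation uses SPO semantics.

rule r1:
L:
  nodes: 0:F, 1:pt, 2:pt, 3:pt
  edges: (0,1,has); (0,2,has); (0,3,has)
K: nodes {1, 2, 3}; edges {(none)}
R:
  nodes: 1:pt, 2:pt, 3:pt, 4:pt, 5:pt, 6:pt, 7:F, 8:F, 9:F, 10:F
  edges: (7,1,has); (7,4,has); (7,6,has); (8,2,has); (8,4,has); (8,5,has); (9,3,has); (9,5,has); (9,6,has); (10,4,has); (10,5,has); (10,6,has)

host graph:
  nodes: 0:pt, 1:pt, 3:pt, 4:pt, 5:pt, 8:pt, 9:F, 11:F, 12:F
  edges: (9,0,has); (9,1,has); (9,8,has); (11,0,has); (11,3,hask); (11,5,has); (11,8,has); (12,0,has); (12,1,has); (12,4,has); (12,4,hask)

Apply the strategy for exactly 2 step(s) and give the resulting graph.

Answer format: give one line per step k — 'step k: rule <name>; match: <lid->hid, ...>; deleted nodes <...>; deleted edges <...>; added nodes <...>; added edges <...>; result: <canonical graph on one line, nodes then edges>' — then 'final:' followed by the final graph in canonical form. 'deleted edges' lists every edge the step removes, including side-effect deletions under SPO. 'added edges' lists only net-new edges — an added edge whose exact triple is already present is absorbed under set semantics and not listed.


step 1: rule r1; match: 0->9, 1->0, 2->1, 3->8; deleted nodes 9; deleted edges (9,0,has); (9,1,has); (9,8,has); added nodes 13, 14, 15, 16, 17, 18, 19; added edges (16,0,has); (16,13,has); (16,15,has); (17,1,has); (17,13,has); (17,14,has); (18,8,has); (18,14,has); (18,15,has); (19,13,has); (19,14,has); (19,15,has); result: nodes: 0:pt, 1:pt, 3:pt, 4:pt, 5:pt, 8:pt, 11:F, 12:F, 13:pt, 14:pt, 15:pt, 16:F, 17:F, 18:F, 19:F edges: (11,0,has); (11,3,hask); (11,5,has); (11,8,has); (12,0,has); (12,1,has); (12,4,has); (12,4,hask); (16,0,has); (16,13,has); (16,15,has); (17,1,has); (17,13,has); (17,14,has); (18,8,has); (18,14,has); (18,15,has); (19,13,has); (19,14,has); (19,15,has)
step 2: rule r1; match: 0->11, 1->0, 2->5, 3->8; deleted nodes 11; deleted edges (11,0,has); (11,3,hask); (11,5,has); (11,8,has); added nodes 20, 21, 22, 23, 24, 25, 26; added edges (23,0,has); (23,20,has); (23,22,has); (24,5,has); (24,20,has); (24,21,has); (25,8,has); (25,21,has); (25,22,has); (26,20,has); (26,21,has); (26,22,has); result: nodes: 0:pt, 1:pt, 3:pt, 4:pt, 5:pt, 8:pt, 12:F, 13:pt, 14:pt, 15:pt, 16:F, 17:F, 18:F, 19:F, 20:pt, 21:pt, 22:pt, 23:F, 24:F, 25:F, 26:F edges: (12,0,has); (12,1,has); (12,4,has); (12,4,hask); (16,0,has); (16,13,has); (16,15,has); (17,1,has); (17,13,has); (17,14,has); (18,8,has); (18,14,has); (18,15,has); (19,13,has); (19,14,has); (19,15,has); (23,0,has); (23,20,has); (23,22,has); (24,5,has); (24,20,has); (24,21,has); (25,8,has); (25,21,has); (25,22,has); (26,20,has); (26,21,has); (26,22,has)
final:
nodes: 0:pt, 1:pt, 3:pt, 4:pt, 5:pt, 8:pt, 12:F, 13:pt, 14:pt, 15:pt, 16:F, 17:F, 18:F, 19:F, 20:pt, 21:pt, 22:pt, 23:F, 24:F, 25:F, 26:F
edges: (12,0,has); (12,1,has); (12,4,has); (12,4,hask); (16,0,has); (16,13,has); (16,15,has); (17,1,has); (17,13,has); (17,14,has); (18,8,has); (18,14,has); (18,15,has); (19,13,has); (19,14,has); (19,15,has); (23,0,has); (23,20,has); (23,22,has); (24,5,has); (24,20,has); (24,21,has); (25,8,has); (25,21,has); (25,22,has); (26,20,has); (26,21,has); (26,22,has)


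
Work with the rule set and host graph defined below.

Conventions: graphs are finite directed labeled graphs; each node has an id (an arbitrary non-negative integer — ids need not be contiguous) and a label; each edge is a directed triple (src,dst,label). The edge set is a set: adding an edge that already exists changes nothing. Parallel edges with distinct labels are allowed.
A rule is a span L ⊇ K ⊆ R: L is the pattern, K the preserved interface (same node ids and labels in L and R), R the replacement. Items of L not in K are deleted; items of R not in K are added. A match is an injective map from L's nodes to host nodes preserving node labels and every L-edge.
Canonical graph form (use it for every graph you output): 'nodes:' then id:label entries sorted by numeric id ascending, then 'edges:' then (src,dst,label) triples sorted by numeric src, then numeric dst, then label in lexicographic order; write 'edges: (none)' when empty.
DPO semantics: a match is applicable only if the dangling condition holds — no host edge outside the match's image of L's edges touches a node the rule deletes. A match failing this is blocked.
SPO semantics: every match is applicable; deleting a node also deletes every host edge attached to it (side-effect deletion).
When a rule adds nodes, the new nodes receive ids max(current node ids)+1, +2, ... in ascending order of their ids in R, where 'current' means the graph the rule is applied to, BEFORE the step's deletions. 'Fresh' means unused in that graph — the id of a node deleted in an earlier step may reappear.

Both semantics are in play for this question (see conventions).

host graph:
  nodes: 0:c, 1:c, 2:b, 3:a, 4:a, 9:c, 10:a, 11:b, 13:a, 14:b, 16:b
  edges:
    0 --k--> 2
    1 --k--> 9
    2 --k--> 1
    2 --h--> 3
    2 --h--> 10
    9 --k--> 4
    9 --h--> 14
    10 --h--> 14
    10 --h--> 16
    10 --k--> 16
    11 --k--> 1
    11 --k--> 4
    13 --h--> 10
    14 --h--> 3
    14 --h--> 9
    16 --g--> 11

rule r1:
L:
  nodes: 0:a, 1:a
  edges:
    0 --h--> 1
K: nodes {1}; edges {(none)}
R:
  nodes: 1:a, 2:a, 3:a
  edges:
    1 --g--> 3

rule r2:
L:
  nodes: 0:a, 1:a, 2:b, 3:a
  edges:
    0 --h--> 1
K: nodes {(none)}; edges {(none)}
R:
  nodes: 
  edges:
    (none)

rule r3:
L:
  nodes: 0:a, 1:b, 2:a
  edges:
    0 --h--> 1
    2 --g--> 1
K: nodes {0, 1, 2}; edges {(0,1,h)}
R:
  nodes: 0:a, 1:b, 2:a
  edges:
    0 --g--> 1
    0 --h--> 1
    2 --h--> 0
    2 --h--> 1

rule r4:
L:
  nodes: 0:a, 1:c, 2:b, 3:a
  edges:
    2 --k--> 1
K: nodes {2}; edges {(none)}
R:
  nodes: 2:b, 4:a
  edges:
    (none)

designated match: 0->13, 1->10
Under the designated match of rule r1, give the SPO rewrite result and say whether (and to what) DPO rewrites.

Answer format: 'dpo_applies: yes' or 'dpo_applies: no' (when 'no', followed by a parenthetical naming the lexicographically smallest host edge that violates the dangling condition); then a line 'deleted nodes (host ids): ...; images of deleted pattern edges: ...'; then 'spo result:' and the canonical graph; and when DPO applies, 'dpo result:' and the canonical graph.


dpo_applies: yes
deleted nodes (host ids): 13; images of deleted pattern edges: (13,10,h)
spo result:
nodes: 0:c, 1:c, 2:b, 3:a, 4:a, 9:c, 10:a, 11:b, 14:b, 16:b, 17:a, 18:a
edges: (0,2,k); (1,9,k); (2,1,k); (2,3,h); (2,10,h); (9,4,k); (9,14,h); (10,14,h); (10,16,h); (10,16,k); (10,18,g); (11,1,k); (11,4,k); (14,3,h); (14,9,h); (16,11,g)
dpo result:
nodes: 0:c, 1:c, 2:b, 3:a, 4:a, 9:c, 10:a, 11:b, 14:b, 16:b, 17:a, 18:a
edges: (0,2,k); (1,9,k); (2,1,k); (2,3,h); (2,10,h); (9,4,k); (9,14,h); (10,14,h); (10,16,h); (10,16,k); (10,18,g); (11,1,k); (11,4,k); (14,3,h); (14,9,h); (16,11,g)


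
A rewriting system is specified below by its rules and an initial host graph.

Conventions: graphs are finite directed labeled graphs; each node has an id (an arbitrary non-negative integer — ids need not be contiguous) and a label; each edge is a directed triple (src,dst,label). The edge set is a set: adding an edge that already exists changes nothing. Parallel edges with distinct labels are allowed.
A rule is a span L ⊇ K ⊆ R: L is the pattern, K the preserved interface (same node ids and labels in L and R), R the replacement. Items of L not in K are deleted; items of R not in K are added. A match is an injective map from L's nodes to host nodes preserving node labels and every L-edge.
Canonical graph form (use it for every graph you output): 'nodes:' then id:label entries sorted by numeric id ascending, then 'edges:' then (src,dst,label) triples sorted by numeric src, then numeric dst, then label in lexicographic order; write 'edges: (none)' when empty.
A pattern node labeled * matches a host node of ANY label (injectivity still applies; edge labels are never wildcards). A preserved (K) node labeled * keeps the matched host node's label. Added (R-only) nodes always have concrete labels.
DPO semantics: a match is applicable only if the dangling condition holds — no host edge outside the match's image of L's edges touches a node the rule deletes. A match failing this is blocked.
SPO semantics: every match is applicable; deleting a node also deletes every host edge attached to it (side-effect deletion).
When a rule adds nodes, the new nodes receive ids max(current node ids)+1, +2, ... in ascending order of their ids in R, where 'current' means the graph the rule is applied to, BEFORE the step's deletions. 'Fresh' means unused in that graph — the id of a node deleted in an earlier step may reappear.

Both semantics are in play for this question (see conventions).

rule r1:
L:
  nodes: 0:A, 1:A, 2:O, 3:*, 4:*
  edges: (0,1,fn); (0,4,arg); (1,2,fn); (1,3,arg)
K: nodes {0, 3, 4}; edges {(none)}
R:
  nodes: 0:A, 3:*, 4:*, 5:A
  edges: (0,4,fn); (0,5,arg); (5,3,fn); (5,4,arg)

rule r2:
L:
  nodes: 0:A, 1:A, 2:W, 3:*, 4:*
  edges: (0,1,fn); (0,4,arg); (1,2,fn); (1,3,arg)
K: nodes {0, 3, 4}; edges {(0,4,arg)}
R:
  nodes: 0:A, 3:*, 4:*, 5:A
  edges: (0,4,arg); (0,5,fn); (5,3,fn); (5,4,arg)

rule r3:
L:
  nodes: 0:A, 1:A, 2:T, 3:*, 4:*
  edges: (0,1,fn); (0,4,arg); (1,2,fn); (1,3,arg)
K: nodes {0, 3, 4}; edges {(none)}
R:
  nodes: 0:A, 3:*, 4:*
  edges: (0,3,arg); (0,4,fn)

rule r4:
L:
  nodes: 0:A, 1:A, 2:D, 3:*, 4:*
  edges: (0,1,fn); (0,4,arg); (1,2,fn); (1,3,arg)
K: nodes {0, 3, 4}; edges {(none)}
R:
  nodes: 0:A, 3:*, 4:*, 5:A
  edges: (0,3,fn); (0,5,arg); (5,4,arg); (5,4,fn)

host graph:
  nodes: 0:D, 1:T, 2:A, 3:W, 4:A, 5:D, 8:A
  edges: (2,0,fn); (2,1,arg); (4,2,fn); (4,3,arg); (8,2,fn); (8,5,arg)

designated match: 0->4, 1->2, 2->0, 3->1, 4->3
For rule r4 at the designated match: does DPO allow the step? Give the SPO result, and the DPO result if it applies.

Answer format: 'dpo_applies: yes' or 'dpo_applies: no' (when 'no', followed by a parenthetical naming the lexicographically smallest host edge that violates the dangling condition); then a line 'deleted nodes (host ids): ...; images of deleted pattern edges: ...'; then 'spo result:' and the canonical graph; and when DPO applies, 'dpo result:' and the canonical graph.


dpo_applies: no
(the rule deletes node 2, which keeps host edge (8,2,fn) outside the match image — the dangling condition fails, DPO blocks; SPO proceeds and side-deletes such edges)
deleted nodes (host ids): 0, 2; images of deleted pattern edges: (2,0,fn); (2,1,arg); (4,2,fn); (4,3,arg)
spo result:
nodes: 1:T, 3:W, 4:A, 5:D, 8:A, 9:A
edges: (4,1,fn); (4,9,arg); (8,5,arg); (9,3,arg); (9,3,fn)


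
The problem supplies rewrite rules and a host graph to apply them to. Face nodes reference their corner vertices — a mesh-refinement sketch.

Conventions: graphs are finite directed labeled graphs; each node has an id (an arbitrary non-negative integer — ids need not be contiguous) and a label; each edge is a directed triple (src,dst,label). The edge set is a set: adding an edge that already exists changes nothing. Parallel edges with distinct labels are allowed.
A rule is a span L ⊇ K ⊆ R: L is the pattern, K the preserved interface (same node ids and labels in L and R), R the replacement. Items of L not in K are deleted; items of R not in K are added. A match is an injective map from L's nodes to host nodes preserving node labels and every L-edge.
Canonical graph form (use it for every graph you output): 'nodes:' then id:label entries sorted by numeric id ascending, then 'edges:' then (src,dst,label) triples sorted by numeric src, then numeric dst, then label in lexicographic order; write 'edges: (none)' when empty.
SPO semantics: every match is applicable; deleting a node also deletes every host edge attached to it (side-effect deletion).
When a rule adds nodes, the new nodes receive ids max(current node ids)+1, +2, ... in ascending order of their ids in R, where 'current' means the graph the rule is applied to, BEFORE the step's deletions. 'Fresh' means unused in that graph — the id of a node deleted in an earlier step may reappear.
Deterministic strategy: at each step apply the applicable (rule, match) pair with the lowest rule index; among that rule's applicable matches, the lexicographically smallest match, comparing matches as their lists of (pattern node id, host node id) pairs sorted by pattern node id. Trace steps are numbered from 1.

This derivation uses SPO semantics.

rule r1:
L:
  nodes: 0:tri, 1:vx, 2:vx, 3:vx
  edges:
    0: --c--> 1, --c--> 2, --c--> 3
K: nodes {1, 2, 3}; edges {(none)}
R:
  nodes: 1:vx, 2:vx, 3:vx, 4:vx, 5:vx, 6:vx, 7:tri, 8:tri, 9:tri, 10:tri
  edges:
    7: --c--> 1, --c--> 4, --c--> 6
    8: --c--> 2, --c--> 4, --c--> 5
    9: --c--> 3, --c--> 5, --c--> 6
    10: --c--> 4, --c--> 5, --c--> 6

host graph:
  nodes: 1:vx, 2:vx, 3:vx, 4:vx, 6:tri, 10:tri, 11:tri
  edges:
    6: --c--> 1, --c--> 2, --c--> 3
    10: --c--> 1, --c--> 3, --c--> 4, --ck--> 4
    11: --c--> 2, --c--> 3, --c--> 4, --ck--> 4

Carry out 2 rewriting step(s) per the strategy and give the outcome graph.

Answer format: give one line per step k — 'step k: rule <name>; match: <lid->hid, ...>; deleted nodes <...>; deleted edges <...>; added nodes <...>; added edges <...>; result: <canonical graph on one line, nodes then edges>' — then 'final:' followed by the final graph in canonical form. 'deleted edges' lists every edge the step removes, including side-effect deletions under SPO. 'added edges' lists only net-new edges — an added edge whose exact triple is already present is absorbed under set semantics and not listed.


step 1: rule r1; match: 0->6, 1->1, 2->2, 3->3; deleted nodes 6; deleted edges (6,1,c); (6,2,c); (6,3,c); added nodes 12, 13, 14, 15, 16, 17, 18; added edges (15,1,c); (15,12,c); (15,14,c); (16,2,c); (16,12,c); (16,13,c); (17,3,c); (17,13,c); (17,14,c); (18,12,c); (18,13,c); (18,14,c); result: nodes: 1:vx, 2:vx, 3:vx, 4:vx, 10:tri, 11:tri, 12:vx, 13:vx, 14:vx, 15:tri, 16:tri, 17:tri, 18:tri edges: (10,1,c); (10,3,c); (10,4,c); (10,4,ck); (11,2,c); (11,3,c); (11,4,c); (11,4,ck); (15,1,c); (15,12,c); (15,14,c); (16,2,c); (16,12,c); (16,13,c); (17,3,c); (17,13,c); (17,14,c); (18,12,c); (18,13,c); (18,14,c)
step 2: rule r1; match: 0->10, 1->1, 2->3, 3->4; deleted nodes 10; deleted edges (10,1,c); (10,3,c); (10,4,c); (10,4,ck); added nodes 19, 20, 21, 22, 23, 24, 25; added edges (22,1,c); (22,19,c); (22,21,c); (23,3,c); (23,19,c); (23,20,c); (24,4,c); (24,20,c); (24,21,c); (25,19,c); (25,20,c); (25,21,c); result: nodes: 1:vx, 2:vx, 3:vx, 4:vx, 11:tri, 12:vx, 13:vx, 14:vx, 15:tri, 16:tri, 17:tri, 18:tri, 19:vx, 20:vx, 21:vx, 22:tri, 23:tri, 24:tri, 25:tri edges: (11,2,c); (11,3,c); (11,4,c); (11,4,ck); (15,1,c); (15,12,c); (15,14,c); (16,2,c); (16,12,c); (16,13,c); (17,3,c); (17,13,c); (17,14,c); (18,12,c); (18,13,c); (18,14,c); (22,1,c); (22,19,c); (22,21,c); (23,3,c); (23,19,c); (23,20,c); (24,4,c); (24,20,c); (24,21,c); (25,19,c); (25,20,c); (25,21,c)
final:
nodes: 1:vx, 2:vx, 3:vx, 4:vx, 11:tri, 12:vx, 13:vx, 14:vx, 15:tri, 16:tri, 17:tri, 18:tri, 19:vx, 20:vx, 21:vx, 22:tri, 23:tri, 24:tri, 25:tri
edges: (11,2,c); (11,3,c); (11,4,c); (11,4,ck); (15,1,c); (15,12,c); (15,14,c); (16,2,c); (16,12,c); (16,13,c); (17,3,c); (17,13,c); (17,14,c); (18,12,c); (18,13,c); (18,14,c); (22,1,c); (22,19,c); (22,21,c); (23,3,c); (23,19,c); (23,20,c); (24,4,c); (24,20,c); (24,21,c); (25,19,c); (25,20,c); (25,21,c)


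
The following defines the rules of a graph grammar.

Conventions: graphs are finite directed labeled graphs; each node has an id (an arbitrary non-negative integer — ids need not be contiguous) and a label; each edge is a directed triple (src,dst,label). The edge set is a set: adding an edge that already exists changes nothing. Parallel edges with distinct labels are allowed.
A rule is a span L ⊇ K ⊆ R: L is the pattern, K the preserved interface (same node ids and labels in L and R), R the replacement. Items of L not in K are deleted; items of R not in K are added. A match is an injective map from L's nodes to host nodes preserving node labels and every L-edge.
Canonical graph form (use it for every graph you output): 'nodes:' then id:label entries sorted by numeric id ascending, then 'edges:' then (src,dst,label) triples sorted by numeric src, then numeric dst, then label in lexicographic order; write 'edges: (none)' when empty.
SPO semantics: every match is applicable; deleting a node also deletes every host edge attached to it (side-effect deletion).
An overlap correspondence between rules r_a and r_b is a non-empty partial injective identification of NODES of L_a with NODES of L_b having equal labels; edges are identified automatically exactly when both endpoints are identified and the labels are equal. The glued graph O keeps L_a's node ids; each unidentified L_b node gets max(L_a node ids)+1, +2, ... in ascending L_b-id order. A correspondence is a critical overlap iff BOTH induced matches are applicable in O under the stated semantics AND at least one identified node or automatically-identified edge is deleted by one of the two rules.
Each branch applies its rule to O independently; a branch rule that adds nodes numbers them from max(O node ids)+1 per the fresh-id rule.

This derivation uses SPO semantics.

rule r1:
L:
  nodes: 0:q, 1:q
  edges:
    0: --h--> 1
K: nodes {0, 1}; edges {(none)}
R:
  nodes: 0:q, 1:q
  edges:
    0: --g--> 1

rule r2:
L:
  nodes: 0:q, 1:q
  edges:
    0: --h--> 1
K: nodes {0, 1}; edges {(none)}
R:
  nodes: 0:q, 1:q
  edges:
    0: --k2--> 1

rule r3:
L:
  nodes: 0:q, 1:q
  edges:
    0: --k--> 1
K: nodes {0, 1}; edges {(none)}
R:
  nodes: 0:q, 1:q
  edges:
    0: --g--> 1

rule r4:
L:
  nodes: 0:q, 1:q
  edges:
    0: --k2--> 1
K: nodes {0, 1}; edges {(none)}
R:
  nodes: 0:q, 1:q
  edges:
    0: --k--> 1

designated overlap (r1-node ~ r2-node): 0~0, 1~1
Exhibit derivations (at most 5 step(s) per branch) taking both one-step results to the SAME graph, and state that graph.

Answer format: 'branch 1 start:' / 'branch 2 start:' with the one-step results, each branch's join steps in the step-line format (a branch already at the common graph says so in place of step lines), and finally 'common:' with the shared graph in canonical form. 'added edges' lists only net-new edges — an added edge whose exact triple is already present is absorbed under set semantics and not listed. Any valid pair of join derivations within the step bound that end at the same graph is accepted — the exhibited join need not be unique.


branch 1 start:
nodes: 0:q, 1:q
edges: (0,1,g)
branch 2 start:
nodes: 0:q, 1:q
edges: (0,1,k2)
branch 1: already at the common graph (0 steps)
branch 2 step 1: rule r4; match: 0->0, 1->1; deleted nodes (none); deleted edges (0,1,k2); added nodes (none); added edges (0,1,k); result: nodes: 0:q, 1:q edges: (0,1,k)
branch 2 step 2: rule r3; match: 0->0, 1->1; deleted nodes (none); deleted edges (0,1,k); added nodes (none); added edges (0,1,g); result: nodes: 0:q, 1:q edges: (0,1,g)
common:
nodes: 0:q, 1:q
edges: (0,1,g)


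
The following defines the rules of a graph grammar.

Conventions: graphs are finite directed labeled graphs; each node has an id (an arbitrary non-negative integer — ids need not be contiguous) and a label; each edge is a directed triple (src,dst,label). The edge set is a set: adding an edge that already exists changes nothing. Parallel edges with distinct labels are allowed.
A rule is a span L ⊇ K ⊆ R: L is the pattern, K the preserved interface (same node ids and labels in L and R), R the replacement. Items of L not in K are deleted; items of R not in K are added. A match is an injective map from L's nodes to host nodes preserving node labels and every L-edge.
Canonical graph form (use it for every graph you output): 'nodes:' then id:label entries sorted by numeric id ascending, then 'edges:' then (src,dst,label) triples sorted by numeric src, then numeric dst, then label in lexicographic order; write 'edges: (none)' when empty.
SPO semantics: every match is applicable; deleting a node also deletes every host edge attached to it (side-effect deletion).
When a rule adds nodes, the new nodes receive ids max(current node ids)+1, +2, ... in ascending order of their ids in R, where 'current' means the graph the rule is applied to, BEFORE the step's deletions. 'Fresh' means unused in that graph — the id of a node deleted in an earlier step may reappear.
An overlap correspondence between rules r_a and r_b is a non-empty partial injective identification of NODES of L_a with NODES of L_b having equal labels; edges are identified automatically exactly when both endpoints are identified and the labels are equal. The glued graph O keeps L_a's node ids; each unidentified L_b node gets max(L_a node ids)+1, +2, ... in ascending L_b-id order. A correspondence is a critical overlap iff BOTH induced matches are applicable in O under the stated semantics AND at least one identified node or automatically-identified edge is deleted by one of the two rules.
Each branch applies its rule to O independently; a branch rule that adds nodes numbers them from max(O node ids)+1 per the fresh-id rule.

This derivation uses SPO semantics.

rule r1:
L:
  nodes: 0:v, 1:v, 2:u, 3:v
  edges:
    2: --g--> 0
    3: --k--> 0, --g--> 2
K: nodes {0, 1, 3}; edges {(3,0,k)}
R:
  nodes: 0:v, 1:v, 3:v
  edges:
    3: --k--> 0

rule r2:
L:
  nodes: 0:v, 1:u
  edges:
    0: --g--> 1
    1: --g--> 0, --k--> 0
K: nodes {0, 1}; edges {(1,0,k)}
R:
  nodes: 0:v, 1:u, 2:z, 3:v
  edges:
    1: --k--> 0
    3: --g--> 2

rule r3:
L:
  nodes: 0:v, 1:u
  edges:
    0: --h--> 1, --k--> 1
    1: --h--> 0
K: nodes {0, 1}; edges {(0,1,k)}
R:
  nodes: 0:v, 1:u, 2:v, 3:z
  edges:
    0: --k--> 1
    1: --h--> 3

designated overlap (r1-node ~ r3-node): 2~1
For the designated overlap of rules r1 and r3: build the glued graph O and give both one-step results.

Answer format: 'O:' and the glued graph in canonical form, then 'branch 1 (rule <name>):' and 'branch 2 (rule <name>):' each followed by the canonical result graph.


O:
nodes: 0:v, 1:v, 2:u, 3:v, 4:v
edges: (2,0,g); (2,4,h); (3,0,k); (3,2,g); (4,2,h); (4,2,k)
branch 1 (rule r1):
nodes: 0:v, 1:v, 3:v, 4:v
edges: (3,0,k)
branch 2 (rule r3):
nodes: 0:v, 1:v, 2:u, 3:v, 4:v, 5:v, 6:z
edges: (2,0,g); (2,6,h); (3,0,k); (3,2,g); (4,2,k)


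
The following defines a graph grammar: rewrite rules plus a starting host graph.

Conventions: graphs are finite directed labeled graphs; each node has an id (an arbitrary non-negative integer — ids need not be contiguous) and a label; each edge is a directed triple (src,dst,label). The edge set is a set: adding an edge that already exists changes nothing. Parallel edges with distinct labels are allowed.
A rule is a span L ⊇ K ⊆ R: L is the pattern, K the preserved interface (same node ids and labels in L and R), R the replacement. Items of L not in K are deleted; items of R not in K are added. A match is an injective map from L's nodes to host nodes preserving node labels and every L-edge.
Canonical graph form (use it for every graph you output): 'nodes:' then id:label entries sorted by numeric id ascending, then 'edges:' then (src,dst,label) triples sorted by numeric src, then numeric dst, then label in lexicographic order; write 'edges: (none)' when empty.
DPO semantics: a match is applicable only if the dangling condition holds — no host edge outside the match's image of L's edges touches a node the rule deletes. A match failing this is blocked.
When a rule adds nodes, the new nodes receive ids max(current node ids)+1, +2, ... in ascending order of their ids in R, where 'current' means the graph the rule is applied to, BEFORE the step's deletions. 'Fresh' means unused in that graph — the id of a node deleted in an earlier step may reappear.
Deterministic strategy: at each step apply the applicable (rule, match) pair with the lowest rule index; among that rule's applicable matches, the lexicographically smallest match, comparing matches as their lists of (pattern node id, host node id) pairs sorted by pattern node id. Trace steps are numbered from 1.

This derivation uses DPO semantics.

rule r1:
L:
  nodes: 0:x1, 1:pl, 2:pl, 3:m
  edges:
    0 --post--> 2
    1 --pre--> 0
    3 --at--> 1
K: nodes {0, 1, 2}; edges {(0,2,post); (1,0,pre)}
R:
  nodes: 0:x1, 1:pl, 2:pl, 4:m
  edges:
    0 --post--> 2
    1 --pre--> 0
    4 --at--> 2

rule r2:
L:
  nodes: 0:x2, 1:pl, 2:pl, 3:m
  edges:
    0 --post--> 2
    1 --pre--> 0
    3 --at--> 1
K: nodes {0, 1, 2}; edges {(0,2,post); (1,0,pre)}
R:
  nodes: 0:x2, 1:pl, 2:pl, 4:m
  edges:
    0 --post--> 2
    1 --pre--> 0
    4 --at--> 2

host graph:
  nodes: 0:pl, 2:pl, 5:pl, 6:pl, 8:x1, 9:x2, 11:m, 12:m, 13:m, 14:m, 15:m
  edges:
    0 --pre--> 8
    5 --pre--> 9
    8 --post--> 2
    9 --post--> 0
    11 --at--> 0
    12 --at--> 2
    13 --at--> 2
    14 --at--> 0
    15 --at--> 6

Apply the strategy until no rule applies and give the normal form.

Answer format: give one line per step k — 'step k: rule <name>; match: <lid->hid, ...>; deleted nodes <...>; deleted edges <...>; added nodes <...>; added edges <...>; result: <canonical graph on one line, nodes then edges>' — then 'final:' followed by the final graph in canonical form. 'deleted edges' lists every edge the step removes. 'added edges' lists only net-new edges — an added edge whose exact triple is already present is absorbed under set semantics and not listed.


step 1: rule r1; match: 0->8, 1->0, 2->2, 3->11; deleted nodes 11; deleted edges (11,0,at); added nodes 16; added edges (16,2,at); result: nodes: 0:pl, 2:pl, 5:pl, 6:pl, 8:x1, 9:x2, 12:m, 13:m, 14:m, 15:m, 16:m edges: (0,8,pre); (5,9,pre); (8,2,post); (9,0,post); (12,2,at); (13,2,at); (14,0,at); (15,6,at); (16,2,at)
step 2: rule r1; match: 0->8, 1->0, 2->2, 3->14; deleted nodes 14; deleted edges (14,0,at); added nodes 17; added edges (17,2,at); result: nodes: 0:pl, 2:pl, 5:pl, 6:pl, 8:x1, 9:x2, 12:m, 13:m, 15:m, 16:m, 17:m edges: (0,8,pre); (5,9,pre); (8,2,post); (9,0,post); (12,2,at); (13,2,at); (15,6,at); (16,2,at); (17,2,at)
final:
nodes: 0:pl, 2:pl, 5:pl, 6:pl, 8:x1, 9:x2, 12:m, 13:m, 15:m, 16:m, 17:m
edges: (0,8,pre); (5,9,pre); (8,2,post); (9,0,post); (12,2,at); (13,2,at); (15,6,at); (16,2,at); (17,2,at)


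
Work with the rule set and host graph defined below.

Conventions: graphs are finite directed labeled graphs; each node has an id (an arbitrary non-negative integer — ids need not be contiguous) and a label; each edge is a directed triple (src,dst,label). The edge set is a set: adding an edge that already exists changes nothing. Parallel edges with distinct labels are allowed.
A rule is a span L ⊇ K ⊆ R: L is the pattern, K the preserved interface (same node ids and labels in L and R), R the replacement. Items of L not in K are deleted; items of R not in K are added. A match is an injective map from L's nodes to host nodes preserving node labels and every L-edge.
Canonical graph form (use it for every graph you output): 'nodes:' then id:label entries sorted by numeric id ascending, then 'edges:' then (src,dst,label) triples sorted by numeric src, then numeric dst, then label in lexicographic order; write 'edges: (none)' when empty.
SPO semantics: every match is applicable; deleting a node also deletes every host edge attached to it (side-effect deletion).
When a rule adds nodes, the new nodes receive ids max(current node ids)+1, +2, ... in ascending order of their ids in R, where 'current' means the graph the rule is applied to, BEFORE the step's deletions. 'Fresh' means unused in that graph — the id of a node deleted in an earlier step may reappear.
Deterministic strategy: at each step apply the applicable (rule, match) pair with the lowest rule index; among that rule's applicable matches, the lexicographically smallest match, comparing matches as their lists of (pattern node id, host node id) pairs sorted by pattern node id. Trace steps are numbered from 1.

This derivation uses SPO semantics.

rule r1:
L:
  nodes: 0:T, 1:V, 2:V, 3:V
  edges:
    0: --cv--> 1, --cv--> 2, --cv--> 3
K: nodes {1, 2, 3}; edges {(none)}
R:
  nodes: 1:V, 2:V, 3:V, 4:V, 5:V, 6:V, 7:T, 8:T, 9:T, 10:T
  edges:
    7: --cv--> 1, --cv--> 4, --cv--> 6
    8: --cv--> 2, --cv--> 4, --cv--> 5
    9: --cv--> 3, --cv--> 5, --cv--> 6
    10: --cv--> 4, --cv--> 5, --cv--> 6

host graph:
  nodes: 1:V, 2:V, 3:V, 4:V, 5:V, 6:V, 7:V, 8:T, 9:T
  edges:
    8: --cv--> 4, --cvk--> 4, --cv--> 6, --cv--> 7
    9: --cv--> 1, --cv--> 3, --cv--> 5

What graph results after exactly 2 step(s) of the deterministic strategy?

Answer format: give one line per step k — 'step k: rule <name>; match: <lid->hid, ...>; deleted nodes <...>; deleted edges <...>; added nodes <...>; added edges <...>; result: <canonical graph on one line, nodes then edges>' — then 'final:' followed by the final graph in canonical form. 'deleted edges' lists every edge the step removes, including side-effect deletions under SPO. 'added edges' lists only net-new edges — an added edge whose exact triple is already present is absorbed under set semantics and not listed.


step 1: rule r1; match: 0->8, 1->4, 2->6, 3->7; deleted nodes 8; deleted edges (8,4,cv); (8,4,cvk); (8,6,cv); (8,7,cv); added nodes 10, 11, 12, 13, 14, 15, 16; added edges (13,4,cv); (13,10,cv); (13,12,cv); (14,6,cv); (14,10,cv); (14,11,cv); (15,7,cv); (15,11,cv); (15,12,cv); (16,10,cv); (16,11,cv); (16,12,cv); result: nodes: 1:V, 2:V, 3:V, 4:V, 5:V, 6:V, 7:V, 9:T, 10:V, 11:V, 12:V, 13:T, 14:T, 15:T, 16:T edges: (9,1,cv); (9,3,cv); (9,5,cv); (13,4,cv); (13,10,cv); (13,12,cv); (14,6,cv); (14,10,cv); (14,11,cv); (15,7,cv); (15,11,cv); (15,12,cv); (16,10,cv); (16,11,cv); (16,12,cv)
step 2: rule r1; match: 0->9, 1->1, 2->3, 3->5; deleted nodes 9; deleted edges (9,1,cv); (9,3,cv); (9,5,cv); added nodes 17, 18, 19, 20, 21, 22, 23; added edges (20,1,cv); (20,17,cv); (20,19,cv); (21,3,cv); (21,17,cv); (21,18,cv); (22,5,cv); (22,18,cv); (22,19,cv); (23,17,cv); (23,18,cv); (23,19,cv); result: nodes: 1:V, 2:V, 3:V, 4:V, 5:V, 6:V, 7:V, 10:V, 11:V, 12:V, 13:T, 14:T, 15:T, 16:T, 17:V, 18:V, 19:V, 20:T, 21:T, 22:T, 23:T edges: (13,4,cv); (13,10,cv); (13,12,cv); (14,6,cv); (14,10,cv); (14,11,cv); (15,7,cv); (15,11,cv); (15,12,cv); (16,10,cv); (16,11,cv); (16,12,cv); (20,1,cv); (20,17,cv); (20,19,cv); (21,3,cv); (21,17,cv); (21,18,cv); (22,5,cv); (22,18,cv); (22,19,cv); (23,17,cv); (23,18,cv); (23,19,cv)
final:
nodes: 1:V, 2:V, 3:V, 4:V, 5:V, 6:V, 7:V, 10:V, 11:V, 12:V, 13:T, 14:T, 15:T, 16:T, 17:V, 18:V, 19:V, 20:T, 21:T, 22:T, 23:T
edges: (13,4,cv); (13,10,cv); (13,12,cv); (14,6,cv); (14,10,cv); (14,11,cv); (15,7,cv); (15,11,cv); (15,12,cv); (16,10,cv); (16,11,cv); (16,12,cv); (20,1,cv); (20,17,cv); (20,19,cv); (21,3,cv); (21,17,cv); (21,18,cv); (22,5,cv); (22,18,cv); (22,19,cv); (23,17,cv); (23,18,cv); (23,19,cv)


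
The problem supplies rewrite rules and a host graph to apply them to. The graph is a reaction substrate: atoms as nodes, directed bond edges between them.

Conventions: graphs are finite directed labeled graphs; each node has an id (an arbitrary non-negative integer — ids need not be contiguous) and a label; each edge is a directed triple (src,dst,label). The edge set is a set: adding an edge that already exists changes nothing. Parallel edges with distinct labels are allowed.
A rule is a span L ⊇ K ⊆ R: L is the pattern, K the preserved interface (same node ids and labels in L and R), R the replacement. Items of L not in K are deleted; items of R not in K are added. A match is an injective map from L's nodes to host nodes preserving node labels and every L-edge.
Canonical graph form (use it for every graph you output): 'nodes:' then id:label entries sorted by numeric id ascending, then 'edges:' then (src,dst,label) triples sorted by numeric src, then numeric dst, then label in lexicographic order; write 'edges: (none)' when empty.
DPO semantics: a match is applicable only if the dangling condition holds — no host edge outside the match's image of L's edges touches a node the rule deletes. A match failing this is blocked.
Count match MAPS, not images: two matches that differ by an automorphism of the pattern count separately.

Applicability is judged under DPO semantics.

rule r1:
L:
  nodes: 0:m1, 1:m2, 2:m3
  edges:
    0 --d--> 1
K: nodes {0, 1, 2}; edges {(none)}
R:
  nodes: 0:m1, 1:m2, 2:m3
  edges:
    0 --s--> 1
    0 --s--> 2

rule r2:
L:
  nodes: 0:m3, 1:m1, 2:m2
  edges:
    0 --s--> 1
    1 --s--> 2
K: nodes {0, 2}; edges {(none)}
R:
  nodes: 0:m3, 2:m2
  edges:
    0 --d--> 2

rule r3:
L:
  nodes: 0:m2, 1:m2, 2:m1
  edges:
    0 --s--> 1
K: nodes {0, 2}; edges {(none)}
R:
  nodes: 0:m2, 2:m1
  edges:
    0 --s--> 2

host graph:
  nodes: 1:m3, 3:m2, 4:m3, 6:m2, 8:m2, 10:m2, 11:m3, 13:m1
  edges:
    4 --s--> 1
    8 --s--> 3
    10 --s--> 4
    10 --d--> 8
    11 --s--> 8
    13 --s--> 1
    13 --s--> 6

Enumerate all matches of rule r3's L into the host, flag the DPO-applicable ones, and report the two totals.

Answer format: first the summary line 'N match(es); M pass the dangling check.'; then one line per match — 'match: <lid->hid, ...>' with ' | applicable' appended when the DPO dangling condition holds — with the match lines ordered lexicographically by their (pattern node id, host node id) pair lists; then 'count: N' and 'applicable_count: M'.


1 match(es); 1 pass the dangling check.
match: 0->8, 1->3, 2->13 | applicable
count: 1
applicable_count: 1


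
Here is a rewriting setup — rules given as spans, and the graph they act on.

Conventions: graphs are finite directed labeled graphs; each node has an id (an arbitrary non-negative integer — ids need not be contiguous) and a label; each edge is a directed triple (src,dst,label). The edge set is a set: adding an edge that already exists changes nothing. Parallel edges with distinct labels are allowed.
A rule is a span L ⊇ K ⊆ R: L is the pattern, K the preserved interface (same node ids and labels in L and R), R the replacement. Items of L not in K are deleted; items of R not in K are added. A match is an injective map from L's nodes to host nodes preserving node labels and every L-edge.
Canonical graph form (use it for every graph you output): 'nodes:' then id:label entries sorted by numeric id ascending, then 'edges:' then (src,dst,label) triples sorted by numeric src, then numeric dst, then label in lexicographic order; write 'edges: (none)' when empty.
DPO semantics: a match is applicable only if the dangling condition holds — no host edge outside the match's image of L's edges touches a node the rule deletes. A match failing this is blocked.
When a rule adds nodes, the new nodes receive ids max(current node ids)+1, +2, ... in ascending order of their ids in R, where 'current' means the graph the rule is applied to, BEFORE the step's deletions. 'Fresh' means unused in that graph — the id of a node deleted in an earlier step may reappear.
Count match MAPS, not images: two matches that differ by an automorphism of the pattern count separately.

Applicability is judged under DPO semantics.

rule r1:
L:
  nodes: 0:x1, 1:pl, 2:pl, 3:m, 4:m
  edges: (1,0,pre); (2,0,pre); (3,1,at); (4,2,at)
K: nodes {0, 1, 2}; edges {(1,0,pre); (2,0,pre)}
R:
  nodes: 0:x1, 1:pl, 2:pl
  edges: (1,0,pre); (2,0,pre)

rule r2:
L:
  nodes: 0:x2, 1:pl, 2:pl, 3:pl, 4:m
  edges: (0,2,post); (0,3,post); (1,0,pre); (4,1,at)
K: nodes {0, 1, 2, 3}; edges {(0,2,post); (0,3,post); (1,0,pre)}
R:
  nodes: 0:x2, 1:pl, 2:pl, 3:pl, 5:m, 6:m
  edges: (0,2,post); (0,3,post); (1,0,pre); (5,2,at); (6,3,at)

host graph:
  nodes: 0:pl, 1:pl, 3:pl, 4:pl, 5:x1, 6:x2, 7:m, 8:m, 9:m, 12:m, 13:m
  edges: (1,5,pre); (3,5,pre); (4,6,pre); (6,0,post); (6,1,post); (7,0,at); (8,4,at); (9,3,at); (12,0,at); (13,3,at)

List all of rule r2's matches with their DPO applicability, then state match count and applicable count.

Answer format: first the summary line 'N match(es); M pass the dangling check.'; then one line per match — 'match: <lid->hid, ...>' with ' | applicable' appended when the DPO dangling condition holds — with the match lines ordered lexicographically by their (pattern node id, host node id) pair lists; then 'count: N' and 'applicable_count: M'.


2 match(es); 2 pass the dangling check.
match: 0->6, 1->4, 2->0, 3->1, 4->8 | applicable
match: 0->6, 1->4, 2->1, 3->0, 4->8 | applicable
count: 2
applicable_count: 2
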